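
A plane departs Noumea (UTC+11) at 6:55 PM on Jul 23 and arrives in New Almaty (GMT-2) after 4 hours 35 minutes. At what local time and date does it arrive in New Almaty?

New Almaty is 13:00 behind Noumea.
After 4 hours 35 minutes it is 11:30 PM in Noumea.
Shift by the zone difference: 11:30 PM − 13:00 = 10:30 AM on Jul 23 in New Almaty.

10:30 AM on Jul 23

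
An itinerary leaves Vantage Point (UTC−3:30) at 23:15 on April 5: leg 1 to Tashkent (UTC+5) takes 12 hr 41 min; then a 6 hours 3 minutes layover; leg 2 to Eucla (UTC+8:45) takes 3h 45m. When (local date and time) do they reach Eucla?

09:59 on April 7

Convert departure to UTC: 23:15 + 3:30 = 02:45 UTC on Apr 6.
Add 12 hours 41 minutes leg 1 → 15:26 UTC.
Add 6 hours and 3 minutes layover in Tashkent → 21:29 UTC.
Add 3 hours 45 minutes leg 2 → 01:14 UTC (Apr 7).
Eucla is UTC+8:45, so local arrival = 01:14 + 8:45 = 09:59 on Apr 7.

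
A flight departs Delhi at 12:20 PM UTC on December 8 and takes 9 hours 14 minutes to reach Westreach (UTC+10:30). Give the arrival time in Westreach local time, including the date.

Departure is given in UTC: 12:20 PM on Dec 8.
Add 9 hours and 14 minutes → 9:34 PM UTC.
Westreach is UTC+10:30: 9:34 PM + 10:30 = 8:04 AM on Dec 9.

8:04 AM on Dec 9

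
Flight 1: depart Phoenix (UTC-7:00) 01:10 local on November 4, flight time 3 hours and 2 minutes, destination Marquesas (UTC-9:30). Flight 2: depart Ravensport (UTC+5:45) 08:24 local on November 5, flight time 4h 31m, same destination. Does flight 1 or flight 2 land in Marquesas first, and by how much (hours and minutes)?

Flight 1 in UTC: 01:10 + 7:00 = 08:10 on Nov 4.
+3 hours 2 minutes → arrive 11:12 UTC on Nov 4.
Flight 2 in UTC: 08:24 − 5:45 = 02:39 on Nov 5.
+4 hours 31 minutes → arrive 07:10 UTC on Nov 5.
Flight 1 lands earlier by 19 hours 58 minutes.

the first, by 19 hours 58 minutes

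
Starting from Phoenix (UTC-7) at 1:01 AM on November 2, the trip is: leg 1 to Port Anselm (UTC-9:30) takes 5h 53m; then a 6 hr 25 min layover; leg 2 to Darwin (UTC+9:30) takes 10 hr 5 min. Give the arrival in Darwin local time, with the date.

Convert departure to UTC: 1:01 AM + 7:00 = 8:01 AM UTC on Nov 2.
Add 5 hours 53 minutes leg 1 → 1:54 PM UTC.
Add 6 hours and 25 minutes layover in Port Anselm → 8:19 PM UTC.
Add 10 hours and 5 minutes leg 2 → 6:24 AM UTC (Nov 3).
Darwin is UTC+9:30, so local arrival = 6:24 AM + 9:30 = 3:54 PM on Nov 3.

3:54 PM on November 3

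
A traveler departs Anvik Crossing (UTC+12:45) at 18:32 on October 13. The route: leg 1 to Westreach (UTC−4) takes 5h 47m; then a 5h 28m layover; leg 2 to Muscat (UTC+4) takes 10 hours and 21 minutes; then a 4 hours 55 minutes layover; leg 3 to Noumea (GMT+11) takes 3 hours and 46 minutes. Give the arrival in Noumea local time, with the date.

Convert departure to UTC: 18:32 − 12:45 = 05:47 UTC on Oct 13.
Add 5 hours and 47 minutes leg 1 → 11:34 UTC.
Add 5 hours 28 minutes layover in Westreach → 17:02 UTC.
Add 10 hours and 21 minutes leg 2 → 03:23 UTC (Oct 14).
Add 4 hours and 55 minutes layover in Muscat → 08:18 UTC.
Add 3 hours 46 minutes leg 3 → 12:04 UTC.
Noumea is UTC+11:00, so local arrival = 12:04 + 11:00 = 23:04 on Oct 14.

23:04 on October 14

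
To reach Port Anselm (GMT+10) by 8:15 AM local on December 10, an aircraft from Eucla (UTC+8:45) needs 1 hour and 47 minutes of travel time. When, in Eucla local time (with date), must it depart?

5:13 AM on December 10

Target arrival in UTC: 8:15 AM − 10:00 = 10:15 PM on Dec 9.
Subtract 1 hour and 47 minutes → departure 8:28 PM UTC on Dec 9.
Eucla is UTC+8:45: 8:28 PM + 8:45 = 5:13 AM on Dec 10.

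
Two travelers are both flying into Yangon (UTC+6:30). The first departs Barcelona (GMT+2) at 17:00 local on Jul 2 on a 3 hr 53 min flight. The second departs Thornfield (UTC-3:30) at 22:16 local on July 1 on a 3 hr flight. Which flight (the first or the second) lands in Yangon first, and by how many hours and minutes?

Flight 1 in UTC: 17:00 − 2:00 = 15:00 on Jul 2.
+3 hours and 53 minutes → arrive 18:53 UTC on Jul 2.
Flight 2 in UTC: 22:16 + 3:30 = 01:46 on Jul 2.
+3 hours → arrive 04:46 UTC on Jul 2.
Flight 2 lands earlier by 14 hours 7 minutes.

the second, by 14 hours 7 minutes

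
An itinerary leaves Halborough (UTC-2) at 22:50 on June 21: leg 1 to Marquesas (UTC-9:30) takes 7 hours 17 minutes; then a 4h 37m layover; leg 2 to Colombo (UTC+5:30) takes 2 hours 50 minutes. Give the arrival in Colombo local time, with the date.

21:04 on Jun 22

Convert departure to UTC: 22:50 + 2:00 = 00:50 UTC on Jun 22.
Add 7 hours and 17 minutes leg 1 → 08:07 UTC.
Add 4 hours 37 minutes layover in Marquesas → 12:44 UTC.
Add 2 hours and 50 minutes leg 2 → 15:34 UTC.
Colombo is UTC+5:30, so local arrival = 15:34 + 5:30 = 21:04 on Jun 22.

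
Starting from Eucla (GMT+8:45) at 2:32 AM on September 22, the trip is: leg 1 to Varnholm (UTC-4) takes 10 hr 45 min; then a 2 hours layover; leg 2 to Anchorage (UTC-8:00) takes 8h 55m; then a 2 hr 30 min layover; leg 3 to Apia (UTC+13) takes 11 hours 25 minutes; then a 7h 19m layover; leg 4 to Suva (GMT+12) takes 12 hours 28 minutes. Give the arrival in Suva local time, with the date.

Convert departure to UTC: 2:32 AM − 8:45 = 5:47 PM UTC on Sep 21.
Add 10 hours 45 minutes leg 1 → 4:32 AM UTC (Sep 22).
Add 2 hours layover in Varnholm → 6:32 AM UTC.
Add 8 hours 55 minutes leg 2 → 3:27 PM UTC.
Add 2 hours 30 minutes layover in Anchorage → 5:57 PM UTC.
Add 11 hours and 25 minutes leg 3 → 5:22 AM UTC (Sep 23).
Add 7 hours 19 minutes layover in Apia → 12:41 PM UTC.
Add 12 hours 28 minutes leg 4 → 1:09 AM UTC (Sep 24).
Suva is UTC+12:00, so local arrival = 1:09 AM + 12:00 = 1:09 PM on Sep 24.

1:09 PM on Sep 24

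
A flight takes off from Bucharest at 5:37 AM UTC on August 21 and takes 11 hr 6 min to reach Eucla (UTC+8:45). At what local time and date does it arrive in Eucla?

1:28 AM on Aug 22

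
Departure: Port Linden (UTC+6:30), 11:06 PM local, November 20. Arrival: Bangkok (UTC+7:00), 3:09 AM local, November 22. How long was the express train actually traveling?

27 hours 33 minutes

Departure in UTC: 11:06 PM − 6:30 = 4:36 PM on Nov 20.
Arrival in UTC: 3:09 AM − 7:00 = 8:09 PM on Nov 21.
Elapsed = 8:09 PM − 4:36 PM (+1 day) = 27 hours 33 minutes.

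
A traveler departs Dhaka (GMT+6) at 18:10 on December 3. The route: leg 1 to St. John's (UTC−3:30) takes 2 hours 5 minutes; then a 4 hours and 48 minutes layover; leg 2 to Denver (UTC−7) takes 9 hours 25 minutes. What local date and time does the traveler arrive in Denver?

21:28 on December 3

Convert departure to UTC: 18:10 − 6:00 = 12:10 UTC on Dec 3.
Add 2 hours and 5 minutes leg 1 → 14:15 UTC.
Add 4 hours 48 minutes layover in St. John's → 19:03 UTC.
Add 9 hours 25 minutes leg 2 → 04:28 UTC (Dec 4).
Denver is UTC−7:00, so local arrival = 04:28 − 7:00 = 21:28 on Dec 3.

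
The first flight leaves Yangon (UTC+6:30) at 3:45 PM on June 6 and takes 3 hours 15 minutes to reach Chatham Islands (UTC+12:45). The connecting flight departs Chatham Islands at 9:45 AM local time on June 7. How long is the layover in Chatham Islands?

8 hours 30 minutes

Convert departure to UTC: 3:45 PM − 6:30 = 9:15 AM UTC on Jun 6.
Add 3 hours 15 minutes flight time → 12:30 PM UTC.
Chatham Islands is UTC+12:45, so local arrival = 12:30 PM + 12:45 = 1:15 AM on Jun 7.
Layover = 9:45 AM − 1:15 AM = 8 hours 30 minutes.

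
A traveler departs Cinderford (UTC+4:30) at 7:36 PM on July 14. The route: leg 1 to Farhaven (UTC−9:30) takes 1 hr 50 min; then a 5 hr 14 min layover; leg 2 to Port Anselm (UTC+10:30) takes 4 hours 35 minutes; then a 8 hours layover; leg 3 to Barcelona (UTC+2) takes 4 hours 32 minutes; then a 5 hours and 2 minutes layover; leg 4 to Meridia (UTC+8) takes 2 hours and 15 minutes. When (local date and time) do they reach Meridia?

Convert departure to UTC: 7:36 PM − 4:30 = 3:06 PM UTC on Jul 14.
Add 1 hour 50 minutes leg 1 → 4:56 PM UTC.
Add 5 hours 14 minutes layover in Farhaven → 10:10 PM UTC.
Add 4 hours 35 minutes leg 2 → 2:45 AM UTC (Jul 15).
Add 8 hours layover in Port Anselm → 10:45 AM UTC.
Add 4 hours 32 minutes leg 3 → 3:17 PM UTC.
Add 5 hours and 2 minutes layover in Barcelona → 8:19 PM UTC.
Add 2 hours 15 minutes leg 4 → 10:34 PM UTC.
Meridia is UTC+8:00, so local arrival = 10:34 PM + 8:00 = 6:34 AM on Jul 16.

6:34 AM on July 16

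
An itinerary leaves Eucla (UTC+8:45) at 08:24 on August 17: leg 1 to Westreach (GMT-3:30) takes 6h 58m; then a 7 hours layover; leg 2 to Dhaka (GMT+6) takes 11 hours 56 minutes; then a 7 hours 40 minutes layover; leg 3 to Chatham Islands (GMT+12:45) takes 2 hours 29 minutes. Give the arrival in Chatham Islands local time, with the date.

00:27 on August 19

Convert departure to UTC: 08:24 − 8:45 = 23:39 UTC on Aug 16.
Add 6 hours 58 minutes leg 1 → 06:37 UTC (Aug 17).
Add 7 hours layover in Westreach → 13:37 UTC.
Add 11 hours and 56 minutes leg 2 → 01:33 UTC (Aug 18).
Add 7 hours 40 minutes layover in Dhaka → 09:13 UTC.
Add 2 hours and 29 minutes leg 3 → 11:42 UTC.
Chatham Islands is UTC+12:45, so local arrival = 11:42 + 12:45 = 00:27 on Aug 19.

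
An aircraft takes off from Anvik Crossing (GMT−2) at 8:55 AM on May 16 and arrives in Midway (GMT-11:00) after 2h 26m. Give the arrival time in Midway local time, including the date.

Convert departure to UTC: 8:55 AM + 2:00 = 10:55 AM UTC on May 16.
Add 2 hours and 26 minutes travel time → 1:21 PM UTC.
Midway is UTC−11:00, so local arrival = 1:21 PM − 11:00 = 2:21 AM on May 16.

2:21 AM on May 16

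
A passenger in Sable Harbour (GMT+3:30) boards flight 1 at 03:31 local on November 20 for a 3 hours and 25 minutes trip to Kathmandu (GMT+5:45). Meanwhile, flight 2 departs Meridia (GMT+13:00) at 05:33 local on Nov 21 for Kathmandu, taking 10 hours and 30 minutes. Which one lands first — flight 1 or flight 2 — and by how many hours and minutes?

the first, by 23 hours 37 minutes

Flight 1 in UTC: 03:31 − 3:30 = 00:01 on Nov 20.
+3 hours and 25 minutes → arrive 03:26 UTC on Nov 20.
Flight 2 in UTC: 05:33 − 13:00 = 16:33 on Nov 20.
+10 hours and 30 minutes → arrive 03:03 UTC on Nov 21.
Flight 1 lands earlier by 23 hours 37 minutes.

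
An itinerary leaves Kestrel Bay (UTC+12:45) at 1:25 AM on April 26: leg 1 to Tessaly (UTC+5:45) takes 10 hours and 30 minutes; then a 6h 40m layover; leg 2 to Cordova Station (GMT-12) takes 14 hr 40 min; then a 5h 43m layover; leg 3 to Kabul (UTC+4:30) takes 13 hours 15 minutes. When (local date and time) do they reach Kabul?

7:58 PM on Apr 27

Convert departure to UTC: 1:25 AM − 12:45 = 12:40 PM UTC on Apr 25.
Add 10 hours 30 minutes leg 1 → 11:10 PM UTC.
Add 6 hours and 40 minutes layover in Tessaly → 5:50 AM UTC (Apr 26).
Add 14 hours and 40 minutes leg 2 → 8:30 PM UTC.
Add 5 hours and 43 minutes layover in Cordova Station → 2:13 AM UTC (Apr 27).
Add 13 hours 15 minutes leg 3 → 3:28 PM UTC.
Kabul is UTC+4:30, so local arrival = 3:28 PM + 4:30 = 7:58 PM on Apr 27.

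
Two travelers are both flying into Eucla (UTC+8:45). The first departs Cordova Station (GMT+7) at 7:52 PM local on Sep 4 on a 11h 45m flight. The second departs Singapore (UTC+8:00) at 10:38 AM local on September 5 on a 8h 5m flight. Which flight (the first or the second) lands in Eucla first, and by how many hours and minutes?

the first, by 10 hours 6 minutes

Flight 1 in UTC: 7:52 PM − 7:00 = 12:52 PM on Sep 4.
+11 hours and 45 minutes → arrive 12:37 AM UTC on Sep 5.
Flight 2 in UTC: 10:38 AM − 8:00 = 2:38 AM on Sep 5.
+8 hours 5 minutes → arrive 10:43 AM UTC on Sep 5.
Flight 1 lands earlier by 10 hours 6 minutes.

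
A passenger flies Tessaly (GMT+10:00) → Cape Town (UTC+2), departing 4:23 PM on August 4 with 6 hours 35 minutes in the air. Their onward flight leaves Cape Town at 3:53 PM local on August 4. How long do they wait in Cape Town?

55 minutes

Convert departure to UTC: 4:23 PM − 10:00 = 6:23 AM UTC on Aug 4.
Add 6 hours 35 minutes flight time → 12:58 PM UTC.
Cape Town is UTC+2:00, so local arrival = 12:58 PM + 2:00 = 2:58 PM on Aug 4.
Layover = 3:53 PM − 2:58 PM = 55 minutes.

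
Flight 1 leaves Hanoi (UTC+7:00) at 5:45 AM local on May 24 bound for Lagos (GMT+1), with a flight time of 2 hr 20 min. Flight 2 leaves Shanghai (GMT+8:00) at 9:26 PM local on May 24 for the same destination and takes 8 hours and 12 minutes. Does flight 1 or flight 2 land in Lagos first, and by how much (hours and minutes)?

the first, by 20 hours 33 minutes

Flight 1 in UTC: 5:45 AM − 7:00 = 10:45 PM on May 23.
+2 hours and 20 minutes → arrive 1:05 AM UTC on May 24.
Flight 2 in UTC: 9:26 PM − 8:00 = 1:26 PM on May 24.
+8 hours 12 minutes → arrive 9:38 PM UTC on May 24.
Flight 1 lands earlier by 20 hours 33 minutes.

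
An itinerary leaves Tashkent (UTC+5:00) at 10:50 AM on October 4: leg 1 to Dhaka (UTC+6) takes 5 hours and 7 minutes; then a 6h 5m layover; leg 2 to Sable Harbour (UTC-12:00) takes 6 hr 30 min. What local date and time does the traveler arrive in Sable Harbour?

11:32 AM on October 4

Convert departure to UTC: 10:50 AM − 5:00 = 5:50 AM UTC on Oct 4.
Add 5 hours 7 minutes leg 1 → 10:57 AM UTC.
Add 6 hours 5 minutes layover in Dhaka → 5:02 PM UTC.
Add 6 hours and 30 minutes leg 2 → 11:32 PM UTC.
Sable Harbour is UTC−12:00, so local arrival = 11:32 PM − 12:00 = 11:32 AM on Oct 4.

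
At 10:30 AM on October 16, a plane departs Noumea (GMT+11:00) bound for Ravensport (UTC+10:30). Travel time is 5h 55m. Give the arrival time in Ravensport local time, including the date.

3:55 PM on October 16

Ravensport is 0:30 behind Noumea.
After 5 hours and 55 minutes it is 4:25 PM in Noumea.
Shift by the zone difference: 4:25 PM − 0:30 = 3:55 PM on Oct 16 in Ravensport.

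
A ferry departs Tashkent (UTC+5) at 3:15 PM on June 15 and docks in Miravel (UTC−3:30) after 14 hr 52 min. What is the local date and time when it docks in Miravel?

9:37 PM on June 15

Convert departure to UTC: 3:15 PM − 5:00 = 10:15 AM UTC on Jun 15.
Add 14 hours 52 minutes travel time → 1:07 AM UTC (Jun 16).
Miravel is UTC−3:30, so local arrival = 1:07 AM − 3:30 = 9:37 PM on Jun 15.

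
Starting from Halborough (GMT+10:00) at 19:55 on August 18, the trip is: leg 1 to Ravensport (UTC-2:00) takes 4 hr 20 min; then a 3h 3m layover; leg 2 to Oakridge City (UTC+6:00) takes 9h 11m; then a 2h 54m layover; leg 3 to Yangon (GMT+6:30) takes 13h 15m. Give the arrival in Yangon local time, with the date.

01:08 on August 20

Convert departure to UTC: 19:55 − 10:00 = 09:55 UTC on Aug 18.
Add 4 hours and 20 minutes leg 1 → 14:15 UTC.
Add 3 hours and 3 minutes layover in Ravensport → 17:18 UTC.
Add 9 hours and 11 minutes leg 2 → 02:29 UTC (Aug 19).
Add 2 hours 54 minutes layover in Oakridge City → 05:23 UTC.
Add 13 hours 15 minutes leg 3 → 18:38 UTC.
Yangon is UTC+6:30, so local arrival = 18:38 + 6:30 = 01:08 on Aug 20.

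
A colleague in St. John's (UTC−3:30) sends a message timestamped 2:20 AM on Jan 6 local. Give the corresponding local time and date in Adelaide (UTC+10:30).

Adelaide is 14:00 ahead of St. John's.
Shift by the zone difference: 2:20 AM + 14:00 = 4:20 PM on Jan 6 in Adelaide.

4:20 PM on January 6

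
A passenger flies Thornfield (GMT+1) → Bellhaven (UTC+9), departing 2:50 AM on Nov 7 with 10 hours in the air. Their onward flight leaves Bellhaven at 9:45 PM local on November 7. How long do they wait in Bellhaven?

55 minutes

Convert departure to UTC: 2:50 AM − 1:00 = 1:50 AM UTC on Nov 7.
Add 10 hours flight time → 11:50 AM UTC.
Bellhaven is UTC+9:00, so local arrival = 11:50 AM + 9:00 = 8:50 PM on Nov 7.
Layover = 9:45 PM − 8:50 PM = 55 minutes.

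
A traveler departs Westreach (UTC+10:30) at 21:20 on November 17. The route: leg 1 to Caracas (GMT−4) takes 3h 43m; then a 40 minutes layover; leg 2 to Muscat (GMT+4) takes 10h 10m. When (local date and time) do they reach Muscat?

Convert departure to UTC: 21:20 − 10:30 = 10:50 UTC on Nov 17.
Add 3 hours 43 minutes leg 1 → 14:33 UTC.
Add 40 minutes layover in Caracas → 15:13 UTC.
Add 10 hours and 10 minutes leg 2 → 01:23 UTC (Nov 18).
Muscat is UTC+4:00, so local arrival = 01:23 + 4:00 = 05:23 on Nov 18.

05:23 on November 18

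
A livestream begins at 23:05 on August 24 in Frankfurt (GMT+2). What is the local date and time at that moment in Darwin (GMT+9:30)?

06:35 on August 25

Darwin is 7:30 ahead of Frankfurt.
Shift by the zone difference: 23:05 + 7:30 = 06:35 on Aug 25 in Darwin.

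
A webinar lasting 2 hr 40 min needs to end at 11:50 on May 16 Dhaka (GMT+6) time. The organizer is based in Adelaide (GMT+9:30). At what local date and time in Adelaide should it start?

Target end time in UTC: 11:50 − 6:00 = 05:50 on May 16.
Subtract 2 hours and 40 minutes → start 03:10 UTC on May 16.
Adelaide is UTC+9:30: 03:10 + 9:30 = 12:40 on May 16.

12:40 on May 16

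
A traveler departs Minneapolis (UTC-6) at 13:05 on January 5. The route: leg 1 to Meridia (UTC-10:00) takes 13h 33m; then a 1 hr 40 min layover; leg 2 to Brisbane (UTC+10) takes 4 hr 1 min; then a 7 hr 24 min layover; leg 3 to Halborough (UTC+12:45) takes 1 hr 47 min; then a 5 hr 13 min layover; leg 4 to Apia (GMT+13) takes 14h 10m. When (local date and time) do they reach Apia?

Convert departure to UTC: 13:05 + 6:00 = 19:05 UTC on Jan 5.
Add 13 hours and 33 minutes leg 1 → 08:38 UTC (Jan 6).
Add 1 hour and 40 minutes layover in Meridia → 10:18 UTC.
Add 4 hours 1 minute leg 2 → 14:19 UTC.
Add 7 hours 24 minutes layover in Brisbane → 21:43 UTC.
Add 1 hour 47 minutes leg 3 → 23:30 UTC.
Add 5 hours and 13 minutes layover in Halborough → 04:43 UTC (Jan 7).
Add 14 hours 10 minutes leg 4 → 18:53 UTC.
Apia is UTC+13:00, so local arrival = 18:53 + 13:00 = 07:53 on Jan 8.

07:53 on January 8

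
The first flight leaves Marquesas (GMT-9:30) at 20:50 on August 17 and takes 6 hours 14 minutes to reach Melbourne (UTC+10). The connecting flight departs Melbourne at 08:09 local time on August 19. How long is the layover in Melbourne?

Convert departure to UTC: 20:50 + 9:30 = 06:20 UTC on Aug 18.
Add 6 hours 14 minutes flight time → 12:34 UTC.
Melbourne is UTC+10:00, so local arrival = 12:34 + 10:00 = 22:34 on Aug 18.
Layover = 08:09 − 22:34 (+1 day) = 9 hours 35 minutes.

9 hours 35 minutes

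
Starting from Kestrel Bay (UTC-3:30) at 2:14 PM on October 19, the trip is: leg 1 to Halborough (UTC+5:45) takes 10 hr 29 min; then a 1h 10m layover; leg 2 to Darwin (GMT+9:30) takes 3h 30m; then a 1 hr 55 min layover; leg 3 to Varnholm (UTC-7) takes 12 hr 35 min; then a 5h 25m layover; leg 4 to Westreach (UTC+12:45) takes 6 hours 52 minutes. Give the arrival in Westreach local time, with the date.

12:25 AM on October 22

Convert departure to UTC: 2:14 PM + 3:30 = 5:44 PM UTC on Oct 19.
Add 10 hours 29 minutes leg 1 → 4:13 AM UTC (Oct 20).
Add 1 hour and 10 minutes layover in Halborough → 5:23 AM UTC.
Add 3 hours and 30 minutes leg 2 → 8:53 AM UTC.
Add 1 hour 55 minutes layover in Darwin → 10:48 AM UTC.
Add 12 hours and 35 minutes leg 3 → 11:23 PM UTC.
Add 5 hours 25 minutes layover in Varnholm → 4:48 AM UTC (Oct 21).
Add 6 hours 52 minutes leg 4 → 11:40 AM UTC.
Westreach is UTC+12:45, so local arrival = 11:40 AM + 12:45 = 12:25 AM on Oct 22.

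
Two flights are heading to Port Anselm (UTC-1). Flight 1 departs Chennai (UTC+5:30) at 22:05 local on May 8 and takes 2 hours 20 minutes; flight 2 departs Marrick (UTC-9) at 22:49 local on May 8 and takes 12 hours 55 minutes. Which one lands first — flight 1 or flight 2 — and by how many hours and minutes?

Flight 1 in UTC: 22:05 − 5:30 = 16:35 on May 8.
+2 hours and 20 minutes → arrive 18:55 UTC on May 8.
Flight 2 in UTC: 22:49 + 9:00 = 07:49 on May 9.
+12 hours and 55 minutes → arrive 20:44 UTC on May 9.
Flight 1 lands earlier by 25 hours 49 minutes.

the first, by 25 hours 49 minutes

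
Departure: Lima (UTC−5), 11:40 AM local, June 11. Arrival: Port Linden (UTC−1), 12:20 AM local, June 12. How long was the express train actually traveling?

8 hours 40 minutes

Departure in UTC: 11:40 AM + 5:00 = 4:40 PM on Jun 11.
Arrival in UTC: 12:20 AM + 1:00 = 1:20 AM on Jun 12.
Elapsed = 1:20 AM − 4:40 PM (+1 day) = 8 hours 40 minutes.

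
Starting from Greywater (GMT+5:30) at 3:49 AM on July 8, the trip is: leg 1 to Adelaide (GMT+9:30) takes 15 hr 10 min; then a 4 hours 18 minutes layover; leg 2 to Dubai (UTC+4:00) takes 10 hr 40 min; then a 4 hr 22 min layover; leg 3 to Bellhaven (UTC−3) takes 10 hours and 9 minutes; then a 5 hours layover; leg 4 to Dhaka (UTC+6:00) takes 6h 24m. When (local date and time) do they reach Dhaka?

Convert departure to UTC: 3:49 AM − 5:30 = 10:19 PM UTC on Jul 7.
Add 15 hours and 10 minutes leg 1 → 1:29 PM UTC (Jul 8).
Add 4 hours 18 minutes layover in Adelaide → 5:47 PM UTC.
Add 10 hours and 40 minutes leg 2 → 4:27 AM UTC (Jul 9).
Add 4 hours and 22 minutes layover in Dubai → 8:49 AM UTC.
Add 10 hours and 9 minutes leg 3 → 6:58 PM UTC.
Add 5 hours layover in Bellhaven → 11:58 PM UTC.
Add 6 hours 24 minutes leg 4 → 6:22 AM UTC (Jul 10).
Dhaka is UTC+6:00, so local arrival = 6:22 AM + 6:00 = 12:22 PM on Jul 10.

12:22 PM on Jul 10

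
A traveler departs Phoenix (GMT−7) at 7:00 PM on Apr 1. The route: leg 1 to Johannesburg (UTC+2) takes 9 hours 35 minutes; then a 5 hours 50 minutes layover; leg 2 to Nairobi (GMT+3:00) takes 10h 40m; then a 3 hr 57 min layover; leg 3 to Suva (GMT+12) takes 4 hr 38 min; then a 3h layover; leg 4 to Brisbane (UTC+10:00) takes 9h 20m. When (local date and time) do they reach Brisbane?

Convert departure to UTC: 7:00 PM + 7:00 = 2:00 AM UTC on Apr 2.
Add 9 hours and 35 minutes leg 1 → 11:35 AM UTC.
Add 5 hours and 50 minutes layover in Johannesburg → 5:25 PM UTC.
Add 10 hours and 40 minutes leg 2 → 4:05 AM UTC (Apr 3).
Add 3 hours and 57 minutes layover in Nairobi → 8:02 AM UTC.
Add 4 hours 38 minutes leg 3 → 12:40 PM UTC.
Add 3 hours layover in Suva → 3:40 PM UTC.
Add 9 hours 20 minutes leg 4 → 1:00 AM UTC (Apr 4).
Brisbane is UTC+10:00, so local arrival = 1:00 AM + 10:00 = 11:00 AM on Apr 4.

11:00 AM on Apr 4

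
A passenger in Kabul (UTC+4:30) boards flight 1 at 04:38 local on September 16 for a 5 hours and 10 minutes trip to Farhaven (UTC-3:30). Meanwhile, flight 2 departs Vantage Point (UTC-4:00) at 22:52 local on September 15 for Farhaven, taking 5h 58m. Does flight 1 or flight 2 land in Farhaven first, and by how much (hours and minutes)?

Flight 1 in UTC: 04:38 − 4:30 = 00:08 on Sep 16.
+5 hours 10 minutes → arrive 05:18 UTC on Sep 16.
Flight 2 in UTC: 22:52 + 4:00 = 02:52 on Sep 16.
+5 hours and 58 minutes → arrive 08:50 UTC on Sep 16.
Flight 1 lands earlier by 3 hours 32 minutes.

the first, by 3 hours 32 minutes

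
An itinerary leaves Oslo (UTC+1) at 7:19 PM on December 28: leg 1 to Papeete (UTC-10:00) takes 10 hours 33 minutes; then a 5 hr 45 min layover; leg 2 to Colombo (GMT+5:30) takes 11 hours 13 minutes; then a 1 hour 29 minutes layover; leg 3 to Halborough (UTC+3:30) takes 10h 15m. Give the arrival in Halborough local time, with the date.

Convert departure to UTC: 7:19 PM − 1:00 = 6:19 PM UTC on Dec 28.
Add 10 hours 33 minutes leg 1 → 4:52 AM UTC (Dec 29).
Add 5 hours 45 minutes layover in Papeete → 10:37 AM UTC.
Add 11 hours and 13 minutes leg 2 → 9:50 PM UTC.
Add 1 hour 29 minutes layover in Colombo → 11:19 PM UTC.
Add 10 hours and 15 minutes leg 3 → 9:34 AM UTC (Dec 30).
Halborough is UTC+3:30, so local arrival = 9:34 AM + 3:30 = 1:04 PM on Dec 30.

1:04 PM on December 30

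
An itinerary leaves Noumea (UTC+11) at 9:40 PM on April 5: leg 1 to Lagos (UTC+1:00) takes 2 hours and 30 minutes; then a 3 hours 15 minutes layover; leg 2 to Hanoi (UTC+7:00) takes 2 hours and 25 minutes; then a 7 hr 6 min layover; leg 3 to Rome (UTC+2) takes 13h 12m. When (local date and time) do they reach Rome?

Convert departure to UTC: 9:40 PM − 11:00 = 10:40 AM UTC on Apr 5.
Add 2 hours 30 minutes leg 1 → 1:10 PM UTC.
Add 3 hours 15 minutes layover in Lagos → 4:25 PM UTC.
Add 2 hours and 25 minutes leg 2 → 6:50 PM UTC.
Add 7 hours 6 minutes layover in Hanoi → 1:56 AM UTC (Apr 6).
Add 13 hours 12 minutes leg 3 → 3:08 PM UTC.
Rome is UTC+2:00, so local arrival = 3:08 PM + 2:00 = 5:08 PM on Apr 6.

5:08 PM on April 6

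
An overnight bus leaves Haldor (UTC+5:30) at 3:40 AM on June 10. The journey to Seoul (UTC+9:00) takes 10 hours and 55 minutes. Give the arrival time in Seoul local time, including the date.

6:05 PM on June 10

Convert departure to UTC: 3:40 AM − 5:30 = 10:10 PM UTC on Jun 9.
Add 10 hours 55 minutes travel time → 9:05 AM UTC (Jun 10).
Seoul is UTC+9:00, so local arrival = 9:05 AM + 9:00 = 6:05 PM on Jun 10.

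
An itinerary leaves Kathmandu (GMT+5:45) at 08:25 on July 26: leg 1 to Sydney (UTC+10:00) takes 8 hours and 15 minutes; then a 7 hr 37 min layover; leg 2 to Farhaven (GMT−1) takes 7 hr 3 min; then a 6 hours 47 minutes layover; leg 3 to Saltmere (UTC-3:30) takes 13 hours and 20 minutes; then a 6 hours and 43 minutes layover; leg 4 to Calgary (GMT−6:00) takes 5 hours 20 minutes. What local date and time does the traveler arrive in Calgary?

03:45 on July 28

Convert departure to UTC: 08:25 − 5:45 = 02:40 UTC on Jul 26.
Add 8 hours and 15 minutes leg 1 → 10:55 UTC.
Add 7 hours and 37 minutes layover in Sydney → 18:32 UTC.
Add 7 hours and 3 minutes leg 2 → 01:35 UTC (Jul 27).
Add 6 hours 47 minutes layover in Farhaven → 08:22 UTC.
Add 13 hours and 20 minutes leg 3 → 21:42 UTC.
Add 6 hours and 43 minutes layover in Saltmere → 04:25 UTC (Jul 28).
Add 5 hours 20 minutes leg 4 → 09:45 UTC.
Calgary is UTC−6:00, so local arrival = 09:45 − 6:00 = 03:45 on Jul 28.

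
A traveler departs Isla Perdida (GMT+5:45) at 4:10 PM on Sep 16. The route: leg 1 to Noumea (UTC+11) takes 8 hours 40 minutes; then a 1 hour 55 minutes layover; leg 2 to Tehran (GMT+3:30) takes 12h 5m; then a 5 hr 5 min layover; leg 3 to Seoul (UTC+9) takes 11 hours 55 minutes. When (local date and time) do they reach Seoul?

11:05 AM on September 18

Convert departure to UTC: 4:10 PM − 5:45 = 10:25 AM UTC on Sep 16.
Add 8 hours and 40 minutes leg 1 → 7:05 PM UTC.
Add 1 hour and 55 minutes layover in Noumea → 9:00 PM UTC.
Add 12 hours and 5 minutes leg 2 → 9:05 AM UTC (Sep 17).
Add 5 hours 5 minutes layover in Tehran → 2:10 PM UTC.
Add 11 hours 55 minutes leg 3 → 2:05 AM UTC (Sep 18).
Seoul is UTC+9:00, so local arrival = 2:05 AM + 9:00 = 11:05 AM on Sep 18.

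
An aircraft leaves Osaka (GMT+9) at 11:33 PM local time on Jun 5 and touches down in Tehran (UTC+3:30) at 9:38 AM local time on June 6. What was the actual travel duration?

15 hours 35 minutes

Departure in UTC: 11:33 PM − 9:00 = 2:33 PM on Jun 5.
Arrival in UTC: 9:38 AM − 3:30 = 6:08 AM on Jun 6.
Elapsed = 6:08 AM − 2:33 PM (+1 day) = 15 hours 35 minutes.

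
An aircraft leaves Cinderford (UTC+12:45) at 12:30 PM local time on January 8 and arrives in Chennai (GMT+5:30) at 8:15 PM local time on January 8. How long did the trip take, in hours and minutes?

15 hours

Chennai is 7:15 behind Cinderford.
Clock-face elapsed time (ignoring zones) is 7 hours 45 minutes.
Actual elapsed = 7 hours 45 minutes + 7:15 = 15 hours.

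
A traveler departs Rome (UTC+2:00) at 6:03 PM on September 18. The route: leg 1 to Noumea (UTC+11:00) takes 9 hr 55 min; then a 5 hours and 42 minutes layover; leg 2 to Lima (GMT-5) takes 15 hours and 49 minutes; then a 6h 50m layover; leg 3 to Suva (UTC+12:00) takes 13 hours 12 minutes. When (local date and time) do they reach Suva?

7:31 AM on September 21

Convert departure to UTC: 6:03 PM − 2:00 = 4:03 PM UTC on Sep 18.
Add 9 hours and 55 minutes leg 1 → 1:58 AM UTC (Sep 19).
Add 5 hours and 42 minutes layover in Noumea → 7:40 AM UTC.
Add 15 hours 49 minutes leg 2 → 11:29 PM UTC.
Add 6 hours and 50 minutes layover in Lima → 6:19 AM UTC (Sep 20).
Add 13 hours 12 minutes leg 3 → 7:31 PM UTC.
Suva is UTC+12:00, so local arrival = 7:31 PM + 12:00 = 7:31 AM on Sep 21.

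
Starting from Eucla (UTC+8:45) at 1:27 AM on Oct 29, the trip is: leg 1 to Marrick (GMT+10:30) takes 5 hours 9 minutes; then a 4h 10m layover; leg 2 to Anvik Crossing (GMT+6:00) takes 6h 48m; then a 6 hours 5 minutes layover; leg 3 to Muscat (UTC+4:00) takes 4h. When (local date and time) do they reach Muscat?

10:54 PM on October 29

Convert departure to UTC: 1:27 AM − 8:45 = 4:42 PM UTC on Oct 28.
Add 5 hours and 9 minutes leg 1 → 9:51 PM UTC.
Add 4 hours and 10 minutes layover in Marrick → 2:01 AM UTC (Oct 29).
Add 6 hours 48 minutes leg 2 → 8:49 AM UTC.
Add 6 hours 5 minutes layover in Anvik Crossing → 2:54 PM UTC.
Add 4 hours leg 3 → 6:54 PM UTC.
Muscat is UTC+4:00, so local arrival = 6:54 PM + 4:00 = 10:54 PM on Oct 29.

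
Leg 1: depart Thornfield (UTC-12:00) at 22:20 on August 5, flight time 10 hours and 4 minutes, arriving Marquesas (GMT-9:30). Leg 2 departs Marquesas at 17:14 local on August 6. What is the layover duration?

6 hours 20 minutes

Convert departure to UTC: 22:20 + 12:00 = 10:20 UTC on Aug 6.
Add 10 hours 4 minutes flight time → 20:24 UTC.
Marquesas is UTC−9:30, so local arrival = 20:24 − 9:30 = 10:54 on Aug 6.
Layover = 17:14 − 10:54 = 6 hours 20 minutes.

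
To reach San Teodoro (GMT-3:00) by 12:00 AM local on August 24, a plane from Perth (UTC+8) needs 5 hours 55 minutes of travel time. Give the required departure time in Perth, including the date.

5:05 AM on Aug 24

Target arrival in UTC: 12:00 AM + 3:00 = 3:00 AM on Aug 24.
Subtract 5 hours 55 minutes → departure 9:05 PM UTC on Aug 23.
Perth is UTC+8:00: 9:05 PM + 8:00 = 5:05 AM on Aug 24.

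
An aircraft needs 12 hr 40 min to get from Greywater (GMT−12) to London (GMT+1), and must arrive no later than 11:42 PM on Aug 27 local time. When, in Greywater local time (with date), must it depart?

10:02 PM on August 26

Target arrival in UTC: 11:42 PM − 1:00 = 10:42 PM on Aug 27.
Subtract 12 hours and 40 minutes → departure 10:02 AM UTC on Aug 27.
Greywater is UTC−12:00: 10:02 AM − 12:00 = 10:02 PM on Aug 26.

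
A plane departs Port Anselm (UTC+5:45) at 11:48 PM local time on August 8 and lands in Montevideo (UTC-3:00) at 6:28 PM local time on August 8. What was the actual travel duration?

3 hours 25 minutes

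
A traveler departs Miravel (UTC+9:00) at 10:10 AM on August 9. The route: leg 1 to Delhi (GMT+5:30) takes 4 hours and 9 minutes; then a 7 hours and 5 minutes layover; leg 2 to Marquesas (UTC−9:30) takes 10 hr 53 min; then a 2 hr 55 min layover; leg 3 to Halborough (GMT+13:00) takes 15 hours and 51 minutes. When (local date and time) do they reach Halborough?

7:03 AM on August 11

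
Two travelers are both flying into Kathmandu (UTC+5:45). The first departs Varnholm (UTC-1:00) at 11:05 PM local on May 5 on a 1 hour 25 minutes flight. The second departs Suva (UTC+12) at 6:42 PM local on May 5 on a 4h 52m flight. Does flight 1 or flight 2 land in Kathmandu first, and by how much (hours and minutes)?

the second, by 13 hours 56 minutes

Flight 1 in UTC: 11:05 PM + 1:00 = 12:05 AM on May 6.
+1 hour and 25 minutes → arrive 1:30 AM UTC on May 6.
Flight 2 in UTC: 6:42 PM − 12:00 = 6:42 AM on May 5.
+4 hours and 52 minutes → arrive 11:34 AM UTC on May 5.
Flight 2 lands earlier by 13 hours 56 minutes.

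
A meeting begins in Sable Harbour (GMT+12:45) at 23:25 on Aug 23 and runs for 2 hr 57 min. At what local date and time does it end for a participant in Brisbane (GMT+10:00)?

23:37 on August 23

Brisbane is 2:45 behind Sable Harbour.
After 2 hours and 57 minutes it is 02:22 (Aug 24) in Sable Harbour.
Shift by the zone difference: 02:22 − 2:45 = 23:37 on Aug 23 in Brisbane.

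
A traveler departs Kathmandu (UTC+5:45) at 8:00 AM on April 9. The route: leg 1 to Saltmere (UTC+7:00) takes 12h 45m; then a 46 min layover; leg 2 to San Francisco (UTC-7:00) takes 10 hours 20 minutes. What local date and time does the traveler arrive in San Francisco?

Convert departure to UTC: 8:00 AM − 5:45 = 2:15 AM UTC on Apr 9.
Add 12 hours and 45 minutes leg 1 → 3:00 PM UTC.
Add 46 minutes layover in Saltmere → 3:46 PM UTC.
Add 10 hours and 20 minutes leg 2 → 2:06 AM UTC (Apr 10).
San Francisco is UTC−7:00, so local arrival = 2:06 AM − 7:00 = 7:06 PM on Apr 9.

7:06 PM on Apr 9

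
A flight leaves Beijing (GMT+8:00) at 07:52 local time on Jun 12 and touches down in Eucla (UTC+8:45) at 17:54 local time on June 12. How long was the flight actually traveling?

9 hours 17 minutes

Departure in UTC: 07:52 − 8:00 = 23:52 on Jun 11.
Arrival in UTC: 17:54 − 8:45 = 09:09 on Jun 12.
Elapsed = 09:09 − 23:52 (+1 day) = 9 hours 17 minutes.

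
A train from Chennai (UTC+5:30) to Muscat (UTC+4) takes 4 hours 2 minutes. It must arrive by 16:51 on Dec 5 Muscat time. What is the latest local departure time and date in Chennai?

14:19 on Dec 5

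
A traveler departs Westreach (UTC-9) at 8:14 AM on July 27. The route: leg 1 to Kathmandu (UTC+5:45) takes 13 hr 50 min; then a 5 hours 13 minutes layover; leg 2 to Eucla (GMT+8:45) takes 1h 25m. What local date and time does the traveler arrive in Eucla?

10:27 PM on July 28

Convert departure to UTC: 8:14 AM + 9:00 = 5:14 PM UTC on Jul 27.
Add 13 hours 50 minutes leg 1 → 7:04 AM UTC (Jul 28).
Add 5 hours 13 minutes layover in Kathmandu → 12:17 PM UTC.
Add 1 hour and 25 minutes leg 2 → 1:42 PM UTC.
Eucla is UTC+8:45, so local arrival = 1:42 PM + 8:45 = 10:27 PM on Jul 28.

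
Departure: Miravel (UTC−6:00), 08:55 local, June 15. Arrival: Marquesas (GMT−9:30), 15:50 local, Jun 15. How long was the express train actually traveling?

10 hours 25 minutes

Marquesas is 3:30 behind Miravel.
Clock-face elapsed time (ignoring zones) is 6 hours 55 minutes.
Actual elapsed = 6 hours 55 minutes + 3:30 = 10 hours 25 minutes.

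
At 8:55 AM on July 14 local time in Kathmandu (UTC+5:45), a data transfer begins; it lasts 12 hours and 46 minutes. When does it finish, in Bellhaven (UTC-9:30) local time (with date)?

6:26 AM on July 14

Convert start to UTC: 8:55 AM − 5:45 = 3:10 AM UTC on Jul 14.
Add 12 hours 46 minutes duration → 3:56 PM UTC.
Bellhaven is UTC−9:30, so local end time = 3:56 PM − 9:30 = 6:26 AM on Jul 14.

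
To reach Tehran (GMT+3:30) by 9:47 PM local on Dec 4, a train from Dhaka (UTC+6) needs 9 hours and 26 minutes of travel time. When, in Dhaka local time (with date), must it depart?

Target arrival in UTC: 9:47 PM − 3:30 = 6:17 PM on Dec 4.
Subtract 9 hours and 26 minutes → departure 8:51 AM UTC on Dec 4.
Dhaka is UTC+6:00: 8:51 AM + 6:00 = 2:51 PM on Dec 4.

2:51 PM on Dec 4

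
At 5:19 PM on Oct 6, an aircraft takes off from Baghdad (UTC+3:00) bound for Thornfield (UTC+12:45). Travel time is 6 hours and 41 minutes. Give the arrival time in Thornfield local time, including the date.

9:45 AM on Oct 7

Convert departure to UTC: 5:19 PM − 3:00 = 2:19 PM UTC on Oct 6.
Add 6 hours and 41 minutes travel time → 9:00 PM UTC.
Thornfield is UTC+12:45, so local arrival = 9:00 PM + 12:45 = 9:45 AM on Oct 7.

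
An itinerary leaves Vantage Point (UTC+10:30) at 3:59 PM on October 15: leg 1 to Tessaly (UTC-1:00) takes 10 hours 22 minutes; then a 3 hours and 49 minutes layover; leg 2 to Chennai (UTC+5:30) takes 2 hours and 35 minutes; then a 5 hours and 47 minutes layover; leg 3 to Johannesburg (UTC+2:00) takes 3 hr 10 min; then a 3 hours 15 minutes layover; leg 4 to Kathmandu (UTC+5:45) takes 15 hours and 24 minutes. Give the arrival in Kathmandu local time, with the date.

7:36 AM on October 17

Convert departure to UTC: 3:59 PM − 10:30 = 5:29 AM UTC on Oct 15.
Add 10 hours 22 minutes leg 1 → 3:51 PM UTC.
Add 3 hours and 49 minutes layover in Tessaly → 7:40 PM UTC.
Add 2 hours and 35 minutes leg 2 → 10:15 PM UTC.
Add 5 hours and 47 minutes layover in Chennai → 4:02 AM UTC (Oct 16).
Add 3 hours and 10 minutes leg 3 → 7:12 AM UTC.
Add 3 hours 15 minutes layover in Johannesburg → 10:27 AM UTC.
Add 15 hours and 24 minutes leg 4 → 1:51 AM UTC (Oct 17).
Kathmandu is UTC+5:45, so local arrival = 1:51 AM + 5:45 = 7:36 AM on Oct 17.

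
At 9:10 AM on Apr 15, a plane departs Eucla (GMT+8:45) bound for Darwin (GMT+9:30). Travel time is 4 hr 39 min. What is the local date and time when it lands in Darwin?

2:34 PM on Apr 15

Darwin is 0:45 ahead of Eucla.
After 4 hours 39 minutes it is 1:49 PM in Eucla.
Shift by the zone difference: 1:49 PM + 0:45 = 2:34 PM on Apr 15 in Darwin.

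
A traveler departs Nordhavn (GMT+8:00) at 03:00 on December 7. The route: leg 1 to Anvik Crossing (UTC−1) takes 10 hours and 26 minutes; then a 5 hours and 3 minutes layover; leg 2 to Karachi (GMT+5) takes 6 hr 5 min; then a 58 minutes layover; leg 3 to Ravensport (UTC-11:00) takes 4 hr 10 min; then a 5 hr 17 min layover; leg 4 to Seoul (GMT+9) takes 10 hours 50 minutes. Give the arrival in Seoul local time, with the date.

22:49 on December 8

Convert departure to UTC: 03:00 − 8:00 = 19:00 UTC on Dec 6.
Add 10 hours and 26 minutes leg 1 → 05:26 UTC (Dec 7).
Add 5 hours and 3 minutes layover in Anvik Crossing → 10:29 UTC.
Add 6 hours 5 minutes leg 2 → 16:34 UTC.
Add 58 minutes layover in Karachi → 17:32 UTC.
Add 4 hours 10 minutes leg 3 → 21:42 UTC.
Add 5 hours and 17 minutes layover in Ravensport → 02:59 UTC (Dec 8).
Add 10 hours and 50 minutes leg 4 → 13:49 UTC.
Seoul is UTC+9:00, so local arrival = 13:49 + 9:00 = 22:49 on Dec 8.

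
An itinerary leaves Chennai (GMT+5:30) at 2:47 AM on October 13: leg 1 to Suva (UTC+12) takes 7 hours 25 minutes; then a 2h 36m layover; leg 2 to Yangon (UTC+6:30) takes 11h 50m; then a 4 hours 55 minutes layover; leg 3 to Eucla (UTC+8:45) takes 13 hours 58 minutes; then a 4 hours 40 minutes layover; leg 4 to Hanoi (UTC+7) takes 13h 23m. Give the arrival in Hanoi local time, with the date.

3:04 PM on October 15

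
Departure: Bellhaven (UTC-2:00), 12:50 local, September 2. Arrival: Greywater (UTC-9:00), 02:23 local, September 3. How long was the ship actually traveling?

20 hours 33 minutes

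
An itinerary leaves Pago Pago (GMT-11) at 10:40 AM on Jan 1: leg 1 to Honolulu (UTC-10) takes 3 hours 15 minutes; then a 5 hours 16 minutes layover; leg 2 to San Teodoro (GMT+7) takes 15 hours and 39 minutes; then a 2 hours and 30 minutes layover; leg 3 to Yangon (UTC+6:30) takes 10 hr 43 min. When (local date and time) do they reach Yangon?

Convert departure to UTC: 10:40 AM + 11:00 = 9:40 PM UTC on Jan 1.
Add 3 hours and 15 minutes leg 1 → 12:55 AM UTC (Jan 2).
Add 5 hours and 16 minutes layover in Honolulu → 6:11 AM UTC.
Add 15 hours and 39 minutes leg 2 → 9:50 PM UTC.
Add 2 hours and 30 minutes layover in San Teodoro → 12:20 AM UTC (Jan 3).
Add 10 hours and 43 minutes leg 3 → 11:03 AM UTC.
Yangon is UTC+6:30, so local arrival = 11:03 AM + 6:30 = 5:33 PM on Jan 3.

5:33 PM on January 3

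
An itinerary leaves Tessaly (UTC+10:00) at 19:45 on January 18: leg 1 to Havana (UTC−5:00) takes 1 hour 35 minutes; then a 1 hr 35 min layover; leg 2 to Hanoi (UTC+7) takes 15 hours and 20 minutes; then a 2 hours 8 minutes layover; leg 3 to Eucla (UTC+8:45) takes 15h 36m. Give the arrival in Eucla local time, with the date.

Convert departure to UTC: 19:45 − 10:00 = 09:45 UTC on Jan 18.
Add 1 hour and 35 minutes leg 1 → 11:20 UTC.
Add 1 hour and 35 minutes layover in Havana → 12:55 UTC.
Add 15 hours and 20 minutes leg 2 → 04:15 UTC (Jan 19).
Add 2 hours 8 minutes layover in Hanoi → 06:23 UTC.
Add 15 hours 36 minutes leg 3 → 21:59 UTC.
Eucla is UTC+8:45, so local arrival = 21:59 + 8:45 = 06:44 on Jan 20.

06:44 on January 20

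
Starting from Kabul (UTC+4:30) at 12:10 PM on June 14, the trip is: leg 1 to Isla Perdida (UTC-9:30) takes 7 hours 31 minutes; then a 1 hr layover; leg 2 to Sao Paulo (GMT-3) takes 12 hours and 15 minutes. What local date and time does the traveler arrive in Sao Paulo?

Convert departure to UTC: 12:10 PM − 4:30 = 7:40 AM UTC on Jun 14.
Add 7 hours 31 minutes leg 1 → 3:11 PM UTC.
Add 1 hour layover in Isla Perdida → 4:11 PM UTC.
Add 12 hours 15 minutes leg 2 → 4:26 AM UTC (Jun 15).
Sao Paulo is UTC−3:00, so local arrival = 4:26 AM − 3:00 = 1:26 AM on Jun 15.

1:26 AM on Jun 15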